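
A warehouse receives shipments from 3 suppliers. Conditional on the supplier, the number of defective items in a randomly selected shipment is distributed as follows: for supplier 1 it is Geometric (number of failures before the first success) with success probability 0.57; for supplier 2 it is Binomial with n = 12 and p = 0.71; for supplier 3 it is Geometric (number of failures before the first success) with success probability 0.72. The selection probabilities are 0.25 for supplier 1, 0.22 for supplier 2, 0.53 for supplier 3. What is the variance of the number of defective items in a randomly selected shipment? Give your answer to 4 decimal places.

12.2042

Per component, 1: μ=0.754386, E[X²]=1.89258; 2: μ=8.52, E[X²]=75.0612; 3: μ=0.388889, E[X²]=0.691358.
E[X] = 0.25·0.754386 + 0.22·8.52 + 0.53·0.388889 = 2.26911.
E[X²] = 0.25·1.89258 + 0.22·75.0612 + 0.53·0.691358 = 17.353.
Var(X) = E[X²] − (E[X])² = 17.353 − 5.14885 = 12.2042.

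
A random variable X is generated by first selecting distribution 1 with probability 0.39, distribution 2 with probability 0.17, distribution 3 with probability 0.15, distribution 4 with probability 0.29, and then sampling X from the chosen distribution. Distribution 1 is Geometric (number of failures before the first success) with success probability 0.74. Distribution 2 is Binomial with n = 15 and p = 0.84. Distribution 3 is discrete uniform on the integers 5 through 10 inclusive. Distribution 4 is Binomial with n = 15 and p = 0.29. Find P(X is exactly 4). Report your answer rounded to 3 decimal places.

0.066

Conditional on each component, P(X = 4): 1: 0.00338162; 2: 1.19556e-06; 3: 0; 4: 0.223134.
By total probability, P(X = 4) = 0.39·0.00338162 + 0.17·1.19556e-06 + 0.15·0 + 0.29·0.223134 = 0.066028.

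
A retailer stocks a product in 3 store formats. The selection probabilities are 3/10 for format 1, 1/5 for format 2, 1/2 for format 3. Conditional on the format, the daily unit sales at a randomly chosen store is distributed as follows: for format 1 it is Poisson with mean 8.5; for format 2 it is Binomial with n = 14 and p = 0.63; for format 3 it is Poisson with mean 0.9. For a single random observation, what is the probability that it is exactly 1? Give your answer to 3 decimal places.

0.183

Conditional on each format, P(X = 1): 1: 0.00172948; 2: 2.14828e-05; 3: 0.365913.
By total probability, P(X = 1) = 0.3·0.00172948 + 0.2·2.14828e-05 + 0.5·0.365913 = 0.183479.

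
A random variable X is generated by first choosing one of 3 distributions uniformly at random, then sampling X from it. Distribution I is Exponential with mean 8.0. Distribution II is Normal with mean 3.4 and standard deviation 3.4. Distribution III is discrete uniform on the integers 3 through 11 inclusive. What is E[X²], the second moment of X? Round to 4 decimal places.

68.9289

For each component E[X²] = Var + (mean)², giving I: 128; II: 23.12; III: 55.6667.
Overall E[X²] = 0.333333·128 + 0.333333·23.12 + 0.333333·55.6667 = 68.9289.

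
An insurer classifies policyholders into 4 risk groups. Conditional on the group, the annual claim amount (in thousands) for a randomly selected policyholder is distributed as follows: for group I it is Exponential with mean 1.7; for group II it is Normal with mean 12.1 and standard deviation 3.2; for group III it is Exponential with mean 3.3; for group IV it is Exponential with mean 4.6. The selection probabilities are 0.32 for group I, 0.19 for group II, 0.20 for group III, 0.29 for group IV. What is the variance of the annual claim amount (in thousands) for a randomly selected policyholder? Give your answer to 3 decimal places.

24.845

Per component, I: μ=1.7, E[X²]=5.78; II: μ=12.1, E[X²]=156.65; III: μ=3.3, E[X²]=21.78; IV: μ=4.6, E[X²]=42.32.
E[X] = 0.32·1.7 + 0.19·12.1 + 0.2·3.3 + 0.29·4.6 = 4.837.
E[X²] = 0.32·5.78 + 0.19·156.65 + 0.2·21.78 + 0.29·42.32 = 48.2419.
Var(X) = E[X²] − (E[X])² = 48.2419 − 23.3966 = 24.8453.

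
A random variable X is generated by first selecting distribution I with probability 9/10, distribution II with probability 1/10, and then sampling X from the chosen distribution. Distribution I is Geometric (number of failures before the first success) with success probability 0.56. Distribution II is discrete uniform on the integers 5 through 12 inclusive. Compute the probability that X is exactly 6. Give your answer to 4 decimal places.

0.0162

Conditional on each component, P(X = 6): I: 0.00406354; II: 0.125.
By total probability, P(X = 6) = 0.9·0.00406354 + 0.1·0.125 = 0.0161572.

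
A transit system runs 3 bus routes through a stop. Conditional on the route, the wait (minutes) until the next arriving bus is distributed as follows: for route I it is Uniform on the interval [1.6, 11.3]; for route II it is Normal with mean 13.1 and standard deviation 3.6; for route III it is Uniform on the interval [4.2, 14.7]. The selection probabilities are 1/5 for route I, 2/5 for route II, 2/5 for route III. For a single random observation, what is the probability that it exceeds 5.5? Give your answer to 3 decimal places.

Conditional on each route, P(X > 5.5): I: 0.597938; II: 0.982619; III: 0.87619.
By total probability, P(X > 5.5) = 0.2·0.597938 + 0.4·0.982619 + 0.4·0.87619 = 0.863111.

0.863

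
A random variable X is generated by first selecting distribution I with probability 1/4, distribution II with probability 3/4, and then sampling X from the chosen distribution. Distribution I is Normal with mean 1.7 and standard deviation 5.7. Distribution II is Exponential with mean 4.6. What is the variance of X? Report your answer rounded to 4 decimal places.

Per component, I: μ=1.7, E[X²]=35.38; II: μ=4.6, E[X²]=42.32.
E[X] = 0.25·1.7 + 0.75·4.6 = 3.875.
E[X²] = 0.25·35.38 + 0.75·42.32 = 40.585.
Var(X) = E[X²] − (E[X])² = 40.585 − 15.0156 = 25.5694.

25.5694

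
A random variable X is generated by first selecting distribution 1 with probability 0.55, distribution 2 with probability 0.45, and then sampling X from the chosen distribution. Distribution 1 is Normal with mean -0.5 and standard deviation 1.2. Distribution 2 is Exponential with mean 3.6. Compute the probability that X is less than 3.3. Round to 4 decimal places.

0.8196

Conditional on each component, P(X < 3.3): 1: 0.999229; 2: 0.60015.
By total probability, P(X < 3.3) = 0.55·0.999229 + 0.45·0.60015 = 0.819644.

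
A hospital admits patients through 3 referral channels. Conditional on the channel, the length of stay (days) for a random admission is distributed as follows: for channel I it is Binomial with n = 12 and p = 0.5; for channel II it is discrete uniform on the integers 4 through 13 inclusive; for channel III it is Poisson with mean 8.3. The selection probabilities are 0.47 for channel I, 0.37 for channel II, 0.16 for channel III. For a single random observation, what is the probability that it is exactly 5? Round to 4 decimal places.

Conditional on each channel, P(X = 5): I: 0.193359; II: 0.1; III: 0.0815765.
By total probability, P(X = 5) = 0.47·0.193359 + 0.37·0.1 + 0.16·0.0815765 = 0.140931.

0.1409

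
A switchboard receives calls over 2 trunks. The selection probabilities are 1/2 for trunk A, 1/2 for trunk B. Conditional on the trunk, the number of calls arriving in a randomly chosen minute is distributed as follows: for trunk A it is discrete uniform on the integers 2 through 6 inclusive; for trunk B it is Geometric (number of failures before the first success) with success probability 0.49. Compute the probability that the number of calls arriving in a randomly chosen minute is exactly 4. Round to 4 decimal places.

0.1166

Conditional on each trunk, P(X = 4): A: 0.2; B: 0.0331495.
By total probability, P(X = 4) = 0.5·0.2 + 0.5·0.0331495 = 0.116575.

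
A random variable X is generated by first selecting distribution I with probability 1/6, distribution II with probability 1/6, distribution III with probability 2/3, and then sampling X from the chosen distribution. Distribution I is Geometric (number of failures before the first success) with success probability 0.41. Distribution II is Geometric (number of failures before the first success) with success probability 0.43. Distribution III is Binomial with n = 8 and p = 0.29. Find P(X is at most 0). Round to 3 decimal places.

Conditional on each component, P(X ≤ 0): I: 0.41; II: 0.43; III: 0.0645754.
By total probability, P(X ≤ 0) = 0.166667·0.41 + 0.166667·0.43 + 0.666667·0.0645754 = 0.18305.

0.183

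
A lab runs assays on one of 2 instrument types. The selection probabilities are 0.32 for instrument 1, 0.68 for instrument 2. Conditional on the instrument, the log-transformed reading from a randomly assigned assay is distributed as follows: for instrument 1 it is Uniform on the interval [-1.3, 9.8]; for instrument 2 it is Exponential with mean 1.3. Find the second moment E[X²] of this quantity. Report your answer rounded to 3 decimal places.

11.364

For each component E[X²] = Var + (mean)², giving 1: 28.33; 2: 3.38.
Overall E[X²] = 0.32·28.33 + 0.68·3.38 = 11.364.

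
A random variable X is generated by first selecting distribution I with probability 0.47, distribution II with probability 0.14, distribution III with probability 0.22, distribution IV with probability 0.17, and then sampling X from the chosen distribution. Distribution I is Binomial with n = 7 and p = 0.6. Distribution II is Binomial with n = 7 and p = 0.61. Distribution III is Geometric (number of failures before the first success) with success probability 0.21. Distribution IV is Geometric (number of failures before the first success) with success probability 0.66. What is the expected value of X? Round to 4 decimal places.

Component means — I: 4.2; II: 4.27; III: 3.7619; IV: 0.515152.
E[X] = 0.47·4.2 + 0.14·4.27 + 0.22·3.7619 + 0.17·0.515152 = 3.48699.

3.4870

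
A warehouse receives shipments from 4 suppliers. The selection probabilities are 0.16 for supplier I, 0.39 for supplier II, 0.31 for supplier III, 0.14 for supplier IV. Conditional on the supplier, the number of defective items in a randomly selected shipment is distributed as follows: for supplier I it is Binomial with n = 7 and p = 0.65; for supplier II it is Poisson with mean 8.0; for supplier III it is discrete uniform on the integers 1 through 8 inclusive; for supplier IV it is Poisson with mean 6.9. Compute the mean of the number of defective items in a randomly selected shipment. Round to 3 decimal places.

6.209

Component means — I: 4.55; II: 8; III: 4.5; IV: 6.9.
E[X] = 0.16·4.55 + 0.39·8 + 0.31·4.5 + 0.14·6.9 = 6.209.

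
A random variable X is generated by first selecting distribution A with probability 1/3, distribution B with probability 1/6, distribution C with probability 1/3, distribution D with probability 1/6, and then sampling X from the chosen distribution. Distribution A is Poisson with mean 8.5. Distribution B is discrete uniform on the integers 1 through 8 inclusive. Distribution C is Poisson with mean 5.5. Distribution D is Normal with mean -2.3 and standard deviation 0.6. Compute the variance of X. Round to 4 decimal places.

18.6906

Per component, A: μ=8.5, E[X²]=80.75; B: μ=4.5, E[X²]=25.5; C: μ=5.5, E[X²]=35.75; D: μ=-2.3, E[X²]=5.65.
E[X] = 0.333333·8.5 + 0.166667·4.5 + 0.333333·5.5 + 0.166667·-2.3 = 5.03333.
E[X²] = 0.333333·80.75 + 0.166667·25.5 + 0.333333·35.75 + 0.166667·5.65 = 44.025.
Var(X) = E[X²] − (E[X])² = 44.025 − 25.3344 = 18.6906.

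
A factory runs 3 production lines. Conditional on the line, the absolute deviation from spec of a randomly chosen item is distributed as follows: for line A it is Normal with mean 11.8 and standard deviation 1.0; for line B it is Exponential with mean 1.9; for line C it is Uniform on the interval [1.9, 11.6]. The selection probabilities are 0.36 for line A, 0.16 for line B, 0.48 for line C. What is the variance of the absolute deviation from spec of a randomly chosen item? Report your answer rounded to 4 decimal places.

16.5599

Per component, A: μ=11.8, E[X²]=140.24; B: μ=1.9, E[X²]=7.22; C: μ=6.75, E[X²]=53.4033.
E[X] = 0.36·11.8 + 0.16·1.9 + 0.48·6.75 = 7.792.
E[X²] = 0.36·140.24 + 0.16·7.22 + 0.48·53.4033 = 77.2752.
Var(X) = E[X²] − (E[X])² = 77.2752 − 60.7153 = 16.5599.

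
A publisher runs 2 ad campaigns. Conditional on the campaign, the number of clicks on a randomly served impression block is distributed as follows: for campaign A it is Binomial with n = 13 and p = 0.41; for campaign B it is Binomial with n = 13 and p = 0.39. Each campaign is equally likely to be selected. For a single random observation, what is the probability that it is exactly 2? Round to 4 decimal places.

0.0456

Conditional on each campaign, P(X = 2): A: 0.0395398; B: 0.051624.
By total probability, P(X = 2) = 0.5·0.0395398 + 0.5·0.051624 = 0.0455819.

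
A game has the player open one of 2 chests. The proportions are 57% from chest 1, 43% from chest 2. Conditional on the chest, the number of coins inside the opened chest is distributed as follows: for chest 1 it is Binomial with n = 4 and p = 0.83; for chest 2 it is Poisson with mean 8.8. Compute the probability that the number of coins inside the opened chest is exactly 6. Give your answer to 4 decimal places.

0.0418

Conditional on each chest, P(X = 6): 1: 0; 2: 0.0972237.
By total probability, P(X = 6) = 0.57·0 + 0.43·0.0972237 = 0.0418062.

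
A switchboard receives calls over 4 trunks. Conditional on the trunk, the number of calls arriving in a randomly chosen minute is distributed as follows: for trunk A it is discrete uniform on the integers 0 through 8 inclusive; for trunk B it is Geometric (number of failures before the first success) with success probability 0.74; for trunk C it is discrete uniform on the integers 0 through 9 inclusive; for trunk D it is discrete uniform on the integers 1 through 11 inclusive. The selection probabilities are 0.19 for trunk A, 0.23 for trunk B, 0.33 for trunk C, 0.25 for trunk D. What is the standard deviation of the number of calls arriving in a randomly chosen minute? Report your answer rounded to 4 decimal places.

3.2730

Per component, A: μ=4, E[X²]=22.6667; B: μ=0.351351, E[X²]=0.598247; C: μ=4.5, E[X²]=28.5; D: μ=6, E[X²]=46.
E[X] = 0.19·4 + 0.23·0.351351 + 0.33·4.5 + 0.25·6 = 3.82581.
E[X²] = 0.19·22.6667 + 0.23·0.598247 + 0.33·28.5 + 0.25·46 = 25.3493.
Var(X) = E[X²] − (E[X])² = 25.3493 − 14.6368 = 10.7124.
SD(X) = √10.7124 = 3.27299.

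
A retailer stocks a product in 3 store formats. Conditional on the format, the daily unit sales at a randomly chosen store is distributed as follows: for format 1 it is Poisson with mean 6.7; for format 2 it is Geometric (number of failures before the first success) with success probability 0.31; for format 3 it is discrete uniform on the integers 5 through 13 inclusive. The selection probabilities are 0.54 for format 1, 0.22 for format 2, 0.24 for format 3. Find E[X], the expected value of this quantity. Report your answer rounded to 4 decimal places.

Component means — 1: 6.7; 2: 2.22581; 3: 9.
E[X] = 0.54·6.7 + 0.22·2.22581 + 0.24·9 = 6.26768.

6.2677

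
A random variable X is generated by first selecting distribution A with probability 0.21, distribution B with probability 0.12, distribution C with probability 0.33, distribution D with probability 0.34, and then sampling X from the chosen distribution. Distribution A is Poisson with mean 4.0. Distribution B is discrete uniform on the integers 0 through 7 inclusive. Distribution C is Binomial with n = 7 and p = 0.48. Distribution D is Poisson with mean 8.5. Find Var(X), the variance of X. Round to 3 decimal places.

Per component, A: μ=4, E[X²]=20; B: μ=3.5, E[X²]=17.5; C: μ=3.36, E[X²]=13.0368; D: μ=8.5, E[X²]=80.75.
E[X] = 0.21·4 + 0.12·3.5 + 0.33·3.36 + 0.34·8.5 = 5.2588.
E[X²] = 0.21·20 + 0.12·17.5 + 0.33·13.0368 + 0.34·80.75 = 38.0571.
Var(X) = E[X²] − (E[X])² = 38.0571 − 27.655 = 10.4022.

10.402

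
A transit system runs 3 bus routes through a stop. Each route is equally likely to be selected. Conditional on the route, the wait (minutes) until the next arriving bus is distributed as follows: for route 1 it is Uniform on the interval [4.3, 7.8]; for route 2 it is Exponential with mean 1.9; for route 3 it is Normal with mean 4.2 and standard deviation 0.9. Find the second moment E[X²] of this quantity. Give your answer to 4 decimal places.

For each component E[X²] = Var + (mean)², giving 1: 37.6233; 2: 7.22; 3: 18.45.
Overall E[X²] = 0.333333·37.6233 + 0.333333·7.22 + 0.333333·18.45 = 21.0978.

21.0978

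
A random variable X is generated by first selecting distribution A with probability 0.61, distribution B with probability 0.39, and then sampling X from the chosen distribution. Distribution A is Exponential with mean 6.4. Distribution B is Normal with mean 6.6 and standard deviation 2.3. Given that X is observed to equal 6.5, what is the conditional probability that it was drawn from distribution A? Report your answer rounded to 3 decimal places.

0.338

Likelihoods f(6.5 | ·): A: 0.05659; B: 0.173289.
Posterior ∝ prior × likelihood. Numerator for A: 0.61·0.05659 = 0.0345199.
Normalizing constant: 0.61·0.05659 + 0.39·0.173289 = 0.102103.
P(A | observation) = 0.0345199 / 0.102103 = 0.33809.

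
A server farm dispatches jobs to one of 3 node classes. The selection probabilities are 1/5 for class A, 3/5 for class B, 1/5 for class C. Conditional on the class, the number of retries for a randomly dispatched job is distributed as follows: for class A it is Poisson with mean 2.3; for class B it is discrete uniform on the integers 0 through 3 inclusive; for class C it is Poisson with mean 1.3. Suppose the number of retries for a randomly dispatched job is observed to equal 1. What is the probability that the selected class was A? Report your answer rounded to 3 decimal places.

Likelihoods P(X=1 | ·): A: 0.230595; B: 0.25; C: 0.354291.
Posterior ∝ prior × likelihood. Numerator for A: 0.2·0.230595 = 0.0461191.
Normalizing constant: 0.2·0.230595 + 0.6·0.25 + 0.2·0.354291 = 0.266977.
P(A | observation) = 0.0461191 / 0.266977 = 0.172745.

0.173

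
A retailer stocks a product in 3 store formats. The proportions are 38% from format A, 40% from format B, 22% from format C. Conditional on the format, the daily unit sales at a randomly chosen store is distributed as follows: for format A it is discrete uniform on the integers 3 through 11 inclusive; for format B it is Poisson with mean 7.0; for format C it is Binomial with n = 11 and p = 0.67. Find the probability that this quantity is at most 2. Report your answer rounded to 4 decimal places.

0.0121

Conditional on each format, P(X ≤ 2): A: 0; B: 0.0296362; C: 0.00126381.
By total probability, P(X ≤ 2) = 0.38·0 + 0.4·0.0296362 + 0.22·0.00126381 = 0.0121325.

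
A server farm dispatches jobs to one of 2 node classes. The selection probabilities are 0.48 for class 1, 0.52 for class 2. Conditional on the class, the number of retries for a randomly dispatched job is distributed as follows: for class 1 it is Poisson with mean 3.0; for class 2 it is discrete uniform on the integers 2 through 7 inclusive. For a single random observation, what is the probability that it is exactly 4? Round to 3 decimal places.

Conditional on each class, P(X = 4): 1: 0.168031; 2: 0.166667.
By total probability, P(X = 4) = 0.48·0.168031 + 0.52·0.166667 = 0.167322.

0.167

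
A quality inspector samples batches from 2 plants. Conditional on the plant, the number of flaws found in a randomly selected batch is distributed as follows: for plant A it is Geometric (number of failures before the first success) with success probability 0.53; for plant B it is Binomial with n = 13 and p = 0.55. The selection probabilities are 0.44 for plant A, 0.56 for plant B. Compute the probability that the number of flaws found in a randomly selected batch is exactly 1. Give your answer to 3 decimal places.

Conditional on each plant, P(X = 1): A: 0.2491; B: 0.000493011.
By total probability, P(X = 1) = 0.44·0.2491 + 0.56·0.000493011 = 0.10988.

0.110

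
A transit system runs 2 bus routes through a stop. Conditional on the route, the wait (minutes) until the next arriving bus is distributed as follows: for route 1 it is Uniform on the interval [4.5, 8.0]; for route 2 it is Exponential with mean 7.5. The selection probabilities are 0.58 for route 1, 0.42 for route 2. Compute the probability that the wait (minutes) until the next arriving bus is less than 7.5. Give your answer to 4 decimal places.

Conditional on each route, P(X < 7.5): 1: 0.857143; 2: 0.632121.
By total probability, P(X < 7.5) = 0.58·0.857143 + 0.42·0.632121 = 0.762633.

0.7626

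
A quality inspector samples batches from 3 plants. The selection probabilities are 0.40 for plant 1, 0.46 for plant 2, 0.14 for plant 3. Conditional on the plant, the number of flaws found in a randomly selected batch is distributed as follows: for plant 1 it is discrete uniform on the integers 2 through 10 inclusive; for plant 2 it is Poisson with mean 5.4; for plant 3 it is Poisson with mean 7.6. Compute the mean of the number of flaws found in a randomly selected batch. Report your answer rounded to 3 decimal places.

Component means — 1: 6; 2: 5.4; 3: 7.6.
E[X] = 0.4·6 + 0.46·5.4 + 0.14·7.6 = 5.948.

5.948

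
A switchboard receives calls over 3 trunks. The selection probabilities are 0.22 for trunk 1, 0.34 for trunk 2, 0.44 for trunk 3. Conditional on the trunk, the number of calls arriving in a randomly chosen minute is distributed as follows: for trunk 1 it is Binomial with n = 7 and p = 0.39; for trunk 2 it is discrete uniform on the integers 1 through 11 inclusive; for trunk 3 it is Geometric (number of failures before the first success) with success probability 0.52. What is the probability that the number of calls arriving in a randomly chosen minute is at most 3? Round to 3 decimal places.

Conditional on each trunk, P(X ≤ 3): 1: 0.729313; 2: 0.272727; 3: 0.946916.
By total probability, P(X ≤ 3) = 0.22·0.729313 + 0.34·0.272727 + 0.44·0.946916 = 0.669819.

0.670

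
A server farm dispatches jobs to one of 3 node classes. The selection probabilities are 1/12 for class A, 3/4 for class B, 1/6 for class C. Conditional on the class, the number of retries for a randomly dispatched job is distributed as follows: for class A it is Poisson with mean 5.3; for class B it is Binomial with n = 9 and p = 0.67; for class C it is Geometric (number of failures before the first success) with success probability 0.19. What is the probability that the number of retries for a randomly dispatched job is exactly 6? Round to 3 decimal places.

0.227

Conditional on each class, P(X = 6): A: 0.15366; B: 0.273067; C: 0.0536616.
By total probability, P(X = 6) = 0.0833333·0.15366 + 0.75·0.273067 + 0.166667·0.0536616 = 0.226549.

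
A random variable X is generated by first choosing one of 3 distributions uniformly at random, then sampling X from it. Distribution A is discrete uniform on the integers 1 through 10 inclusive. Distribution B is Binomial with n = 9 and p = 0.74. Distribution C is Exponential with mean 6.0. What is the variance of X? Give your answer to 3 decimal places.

Per component, A: μ=5.5, E[X²]=38.5; B: μ=6.66, E[X²]=46.0872; C: μ=6, E[X²]=72.
E[X] = 0.333333·5.5 + 0.333333·6.66 + 0.333333·6 = 6.05333.
E[X²] = 0.333333·38.5 + 0.333333·46.0872 + 0.333333·72 = 52.1957.
Var(X) = E[X²] − (E[X])² = 52.1957 − 36.6428 = 15.5529.

15.553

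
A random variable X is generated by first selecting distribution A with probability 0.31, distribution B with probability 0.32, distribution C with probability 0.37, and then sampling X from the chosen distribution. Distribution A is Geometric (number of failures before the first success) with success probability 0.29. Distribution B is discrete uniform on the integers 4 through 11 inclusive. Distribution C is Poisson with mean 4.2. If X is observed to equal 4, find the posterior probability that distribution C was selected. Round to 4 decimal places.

Likelihoods P(X=4 | ·): A: 0.0736939; B: 0.125; C: 0.194424.
Posterior ∝ prior × likelihood. Numerator for C: 0.37·0.194424 = 0.0719368.
Normalizing constant: 0.31·0.0736939 + 0.32·0.125 + 0.37·0.194424 = 0.134782.
P(C | observation) = 0.0719368 / 0.134782 = 0.533727.

0.5337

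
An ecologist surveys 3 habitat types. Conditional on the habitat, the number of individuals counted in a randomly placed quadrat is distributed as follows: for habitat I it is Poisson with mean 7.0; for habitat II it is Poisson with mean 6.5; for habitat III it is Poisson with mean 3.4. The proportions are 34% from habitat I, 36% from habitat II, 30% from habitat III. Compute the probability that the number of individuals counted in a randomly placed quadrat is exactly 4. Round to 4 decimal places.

0.1270

Conditional on each habitat, P(X = 4): I: 0.0912262; II: 0.111822; III: 0.185825.
By total probability, P(X = 4) = 0.34·0.0912262 + 0.36·0.111822 + 0.3·0.185825 = 0.12702.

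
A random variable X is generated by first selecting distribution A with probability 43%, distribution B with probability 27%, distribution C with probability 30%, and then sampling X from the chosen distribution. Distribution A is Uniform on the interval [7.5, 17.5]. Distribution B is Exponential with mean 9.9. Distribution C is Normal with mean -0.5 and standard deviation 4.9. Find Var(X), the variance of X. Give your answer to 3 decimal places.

68.596

Per component, A: μ=12.5, E[X²]=164.583; B: μ=9.9, E[X²]=196.02; C: μ=-0.5, E[X²]=24.26.
E[X] = 0.43·12.5 + 0.27·9.9 + 0.3·-0.5 = 7.898.
E[X²] = 0.43·164.583 + 0.27·196.02 + 0.3·24.26 = 130.974.
Var(X) = E[X²] − (E[X])² = 130.974 − 62.3784 = 68.5958.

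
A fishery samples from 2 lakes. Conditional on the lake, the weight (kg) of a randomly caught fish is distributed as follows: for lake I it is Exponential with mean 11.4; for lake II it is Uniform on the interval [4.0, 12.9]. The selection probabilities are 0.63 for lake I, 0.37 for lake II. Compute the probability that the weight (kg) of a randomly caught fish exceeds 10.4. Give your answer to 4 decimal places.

0.3569

Conditional on each lake, P(X > 10.4): I: 0.401607; II: 0.280899.
By total probability, P(X > 10.4) = 0.63·0.401607 + 0.37·0.280899 = 0.356945.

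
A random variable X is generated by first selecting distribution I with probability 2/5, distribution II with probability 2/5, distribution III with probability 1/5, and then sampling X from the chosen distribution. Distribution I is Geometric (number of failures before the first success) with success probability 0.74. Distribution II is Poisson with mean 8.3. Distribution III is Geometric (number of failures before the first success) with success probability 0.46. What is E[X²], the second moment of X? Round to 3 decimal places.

For each component E[X²] = Var + (mean)², giving I: 0.598247; II: 77.19; III: 3.93006.
Overall E[X²] = 0.4·0.598247 + 0.4·77.19 + 0.2·3.93006 = 31.9013.

31.901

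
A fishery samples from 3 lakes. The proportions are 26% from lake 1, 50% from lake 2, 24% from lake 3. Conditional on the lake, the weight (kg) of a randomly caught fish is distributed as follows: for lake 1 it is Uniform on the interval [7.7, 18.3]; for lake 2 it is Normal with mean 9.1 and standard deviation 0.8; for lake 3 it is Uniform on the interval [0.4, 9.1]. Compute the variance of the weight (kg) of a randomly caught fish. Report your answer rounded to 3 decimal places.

12.763

Per component, 1: μ=13, E[X²]=178.363; 2: μ=9.1, E[X²]=83.45; 3: μ=4.75, E[X²]=28.87.
E[X] = 0.26·13 + 0.5·9.1 + 0.24·4.75 = 9.07.
E[X²] = 0.26·178.363 + 0.5·83.45 + 0.24·28.87 = 95.0283.
Var(X) = E[X²] − (E[X])² = 95.0283 − 82.2649 = 12.7634.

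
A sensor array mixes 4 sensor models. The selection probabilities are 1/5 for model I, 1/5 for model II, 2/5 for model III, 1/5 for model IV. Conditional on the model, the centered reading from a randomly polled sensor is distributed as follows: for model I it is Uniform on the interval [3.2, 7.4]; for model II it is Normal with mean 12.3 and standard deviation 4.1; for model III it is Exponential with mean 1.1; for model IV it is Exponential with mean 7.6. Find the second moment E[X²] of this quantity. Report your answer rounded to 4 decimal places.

63.6040

For each component E[X²] = Var + (mean)², giving I: 29.56; II: 168.1; III: 2.42; IV: 115.52.
Overall E[X²] = 0.2·29.56 + 0.2·168.1 + 0.4·2.42 + 0.2·115.52 = 63.604.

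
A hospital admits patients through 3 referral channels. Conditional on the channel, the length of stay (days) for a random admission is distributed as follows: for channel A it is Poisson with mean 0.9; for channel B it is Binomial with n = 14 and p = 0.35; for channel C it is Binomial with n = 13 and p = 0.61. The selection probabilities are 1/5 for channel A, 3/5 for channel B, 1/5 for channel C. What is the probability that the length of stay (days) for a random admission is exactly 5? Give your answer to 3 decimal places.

0.143

Conditional on each channel, P(X = 5): A: 0.00200063; B: 0.217783; C: 0.0581761.
By total probability, P(X = 5) = 0.2·0.00200063 + 0.6·0.217783 + 0.2·0.0581761 = 0.142705.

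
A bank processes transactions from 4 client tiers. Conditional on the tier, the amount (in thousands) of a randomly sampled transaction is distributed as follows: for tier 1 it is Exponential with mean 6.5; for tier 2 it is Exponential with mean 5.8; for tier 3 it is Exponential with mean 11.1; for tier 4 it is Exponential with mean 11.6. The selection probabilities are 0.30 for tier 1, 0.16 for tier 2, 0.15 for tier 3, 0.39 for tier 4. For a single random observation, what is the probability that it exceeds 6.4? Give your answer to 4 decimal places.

0.4740

Conditional on each tier, P(X > 6.4): 1: 0.373583; 2: 0.331725; 3: 0.561818; 4: 0.575956.
By total probability, P(X > 6.4) = 0.3·0.373583 + 0.16·0.331725 + 0.15·0.561818 + 0.39·0.575956 = 0.474046.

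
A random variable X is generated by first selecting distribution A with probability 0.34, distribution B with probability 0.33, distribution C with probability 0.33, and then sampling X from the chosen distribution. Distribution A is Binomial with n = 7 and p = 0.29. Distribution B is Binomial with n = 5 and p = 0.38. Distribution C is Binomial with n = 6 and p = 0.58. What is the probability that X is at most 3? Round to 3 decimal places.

Conditional on each component, P(X ≤ 3): A: 0.886558; B: 0.927437; C: 0.497095.
By total probability, P(X ≤ 3) = 0.34·0.886558 + 0.33·0.927437 + 0.33·0.497095 = 0.771525.

0.772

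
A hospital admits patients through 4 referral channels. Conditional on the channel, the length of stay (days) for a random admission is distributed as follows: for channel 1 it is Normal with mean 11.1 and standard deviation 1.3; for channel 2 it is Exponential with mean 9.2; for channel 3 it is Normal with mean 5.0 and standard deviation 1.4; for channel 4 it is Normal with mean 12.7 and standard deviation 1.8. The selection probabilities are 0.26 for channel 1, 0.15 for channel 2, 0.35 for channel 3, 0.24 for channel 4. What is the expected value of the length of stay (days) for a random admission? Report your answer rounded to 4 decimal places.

Component means — 1: 11.1; 2: 9.2; 3: 5; 4: 12.7.
E[X] = 0.26·11.1 + 0.15·9.2 + 0.35·5 + 0.24·12.7 = 9.064.

9.0640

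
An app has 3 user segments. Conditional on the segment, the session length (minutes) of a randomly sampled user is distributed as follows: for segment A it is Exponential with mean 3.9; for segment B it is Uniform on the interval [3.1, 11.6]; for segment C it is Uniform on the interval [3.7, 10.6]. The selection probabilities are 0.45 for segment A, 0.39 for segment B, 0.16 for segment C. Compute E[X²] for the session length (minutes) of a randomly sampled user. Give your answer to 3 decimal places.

For each component E[X²] = Var + (mean)², giving A: 30.42; B: 60.0433; C: 55.09.
Overall E[X²] = 0.45·30.42 + 0.39·60.0433 + 0.16·55.09 = 45.9203.

45.920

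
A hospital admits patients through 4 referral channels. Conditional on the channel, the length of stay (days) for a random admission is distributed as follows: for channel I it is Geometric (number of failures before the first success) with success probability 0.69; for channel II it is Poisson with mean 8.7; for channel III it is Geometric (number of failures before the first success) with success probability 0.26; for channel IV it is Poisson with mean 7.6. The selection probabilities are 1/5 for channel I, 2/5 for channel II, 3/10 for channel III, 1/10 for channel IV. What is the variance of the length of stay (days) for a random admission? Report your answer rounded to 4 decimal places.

19.3060

Per component, I: μ=0.449275, E[X²]=0.852972; II: μ=8.7, E[X²]=84.39; III: μ=2.84615, E[X²]=19.0473; IV: μ=7.6, E[X²]=65.36.
E[X] = 0.2·0.449275 + 0.4·8.7 + 0.3·2.84615 + 0.1·7.6 = 5.1837.
E[X²] = 0.2·0.852972 + 0.4·84.39 + 0.3·19.0473 + 0.1·65.36 = 46.1768.
Var(X) = E[X²] − (E[X])² = 46.1768 − 26.8708 = 19.306.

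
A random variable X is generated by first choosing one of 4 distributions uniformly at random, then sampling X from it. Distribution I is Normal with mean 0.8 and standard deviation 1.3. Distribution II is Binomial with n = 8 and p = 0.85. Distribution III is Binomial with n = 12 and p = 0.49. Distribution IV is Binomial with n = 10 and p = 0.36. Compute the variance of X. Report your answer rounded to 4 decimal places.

Per component, I: μ=0.8, E[X²]=2.33; II: μ=6.8, E[X²]=47.26; III: μ=5.88, E[X²]=37.5732; IV: μ=3.6, E[X²]=15.264.
E[X] = 0.25·0.8 + 0.25·6.8 + 0.25·5.88 + 0.25·3.6 = 4.27.
E[X²] = 0.25·2.33 + 0.25·47.26 + 0.25·37.5732 + 0.25·15.264 = 25.6068.
Var(X) = E[X²] − (E[X])² = 25.6068 − 18.2329 = 7.3739.

7.3739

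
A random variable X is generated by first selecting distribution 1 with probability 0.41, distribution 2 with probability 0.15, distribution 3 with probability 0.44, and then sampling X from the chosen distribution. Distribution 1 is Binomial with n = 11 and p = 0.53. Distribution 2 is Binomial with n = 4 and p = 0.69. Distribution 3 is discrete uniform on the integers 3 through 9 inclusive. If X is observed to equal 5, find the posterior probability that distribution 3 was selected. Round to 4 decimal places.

Likelihoods P(X=5 | ·): 1: 0.208261; 2: 0; 3: 0.142857.
Posterior ∝ prior × likelihood. Numerator for 3: 0.44·0.142857 = 0.0628571.
Normalizing constant: 0.41·0.208261 + 0.15·0 + 0.44·0.142857 = 0.148244.
P(3 | observation) = 0.0628571 / 0.148244 = 0.424011.

0.4240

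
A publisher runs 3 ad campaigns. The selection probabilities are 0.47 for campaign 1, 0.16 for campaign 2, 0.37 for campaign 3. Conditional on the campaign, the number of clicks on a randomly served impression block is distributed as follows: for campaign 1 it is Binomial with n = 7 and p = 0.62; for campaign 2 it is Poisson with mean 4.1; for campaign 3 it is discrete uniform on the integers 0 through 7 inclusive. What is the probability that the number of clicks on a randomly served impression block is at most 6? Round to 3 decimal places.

0.918

Conditional on each campaign, P(X ≤ 6): 1: 0.964784; 2: 0.878648; 3: 0.875.
By total probability, P(X ≤ 6) = 0.47·0.964784 + 0.16·0.878648 + 0.37·0.875 = 0.917782.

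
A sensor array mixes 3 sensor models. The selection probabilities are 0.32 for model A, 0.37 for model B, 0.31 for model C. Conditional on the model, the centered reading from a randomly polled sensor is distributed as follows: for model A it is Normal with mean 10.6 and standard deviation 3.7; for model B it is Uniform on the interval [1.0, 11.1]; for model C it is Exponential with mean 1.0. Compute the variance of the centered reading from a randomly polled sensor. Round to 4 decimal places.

22.3547

Per component, A: μ=10.6, E[X²]=126.05; B: μ=6.05, E[X²]=45.1033; C: μ=1, E[X²]=2.
E[X] = 0.32·10.6 + 0.37·6.05 + 0.31·1 = 5.9405.
E[X²] = 0.32·126.05 + 0.37·45.1033 + 0.31·2 = 57.6442.
Var(X) = E[X²] − (E[X])² = 57.6442 − 35.2895 = 22.3547.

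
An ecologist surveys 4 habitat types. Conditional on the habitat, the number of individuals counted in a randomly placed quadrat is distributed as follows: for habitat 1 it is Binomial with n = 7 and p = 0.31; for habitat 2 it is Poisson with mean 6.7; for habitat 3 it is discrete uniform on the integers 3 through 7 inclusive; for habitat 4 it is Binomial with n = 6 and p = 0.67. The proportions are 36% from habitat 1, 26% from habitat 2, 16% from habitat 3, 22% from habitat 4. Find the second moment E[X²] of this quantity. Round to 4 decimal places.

23.8148

For each component E[X²] = Var + (mean)², giving 1: 6.2062; 2: 51.59; 3: 27; 4: 17.487.
Overall E[X²] = 0.36·6.2062 + 0.26·51.59 + 0.16·27 + 0.22·17.487 = 23.8148.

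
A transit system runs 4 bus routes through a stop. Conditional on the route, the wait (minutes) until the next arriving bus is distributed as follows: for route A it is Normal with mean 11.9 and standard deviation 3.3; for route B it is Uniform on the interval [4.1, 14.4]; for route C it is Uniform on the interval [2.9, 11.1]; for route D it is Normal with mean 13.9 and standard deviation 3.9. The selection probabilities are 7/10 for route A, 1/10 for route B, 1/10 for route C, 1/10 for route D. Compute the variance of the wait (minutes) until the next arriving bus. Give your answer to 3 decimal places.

13.784

Per component, A: μ=11.9, E[X²]=152.5; B: μ=9.25, E[X²]=94.4033; C: μ=7, E[X²]=54.6033; D: μ=13.9, E[X²]=208.42.
E[X] = 0.7·11.9 + 0.1·9.25 + 0.1·7 + 0.1·13.9 = 11.345.
E[X²] = 0.7·152.5 + 0.1·94.4033 + 0.1·54.6033 + 0.1·208.42 = 142.493.
Var(X) = E[X²] − (E[X])² = 142.493 − 128.709 = 13.7836.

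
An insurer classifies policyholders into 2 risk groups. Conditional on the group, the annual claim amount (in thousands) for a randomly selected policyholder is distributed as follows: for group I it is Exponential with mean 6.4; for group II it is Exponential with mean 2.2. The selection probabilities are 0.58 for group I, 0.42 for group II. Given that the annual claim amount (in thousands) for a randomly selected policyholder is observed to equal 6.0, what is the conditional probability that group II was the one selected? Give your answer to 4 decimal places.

Likelihoods f(6.0 | ·): I: 0.0611884; II: 0.0297261.
Posterior ∝ prior × likelihood. Numerator for II: 0.42·0.0297261 = 0.012485.
Normalizing constant: 0.58·0.0611884 + 0.42·0.0297261 = 0.0479742.
P(II | observation) = 0.012485 / 0.0479742 = 0.260243.

0.2602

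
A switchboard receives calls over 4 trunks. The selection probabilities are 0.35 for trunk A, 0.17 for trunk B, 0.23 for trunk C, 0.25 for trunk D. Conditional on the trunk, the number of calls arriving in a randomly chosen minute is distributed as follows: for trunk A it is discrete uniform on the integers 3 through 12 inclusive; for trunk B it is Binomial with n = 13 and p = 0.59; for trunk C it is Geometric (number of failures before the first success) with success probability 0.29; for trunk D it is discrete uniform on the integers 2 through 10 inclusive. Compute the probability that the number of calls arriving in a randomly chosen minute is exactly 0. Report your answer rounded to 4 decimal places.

0.0667

Conditional on each trunk, P(X = 0): A: 0; B: 9.25103e-06; C: 0.29; D: 0.
By total probability, P(X = 0) = 0.35·0 + 0.17·9.25103e-06 + 0.23·0.29 + 0.25·0 = 0.0667016.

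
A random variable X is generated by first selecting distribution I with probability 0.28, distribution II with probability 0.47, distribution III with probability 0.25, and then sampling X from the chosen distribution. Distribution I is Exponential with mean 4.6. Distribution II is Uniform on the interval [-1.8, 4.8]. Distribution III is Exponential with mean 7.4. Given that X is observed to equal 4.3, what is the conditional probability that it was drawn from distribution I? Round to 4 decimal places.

Likelihoods f(4.3 | ·): I: 0.0853633; II: 0.151515; III: 0.0755802.
Posterior ∝ prior × likelihood. Numerator for I: 0.28·0.0853633 = 0.0239017.
Normalizing constant: 0.28·0.0853633 + 0.47·0.151515 + 0.25·0.0755802 = 0.114009.
P(I | observation) = 0.0239017 / 0.114009 = 0.209648.

0.2096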